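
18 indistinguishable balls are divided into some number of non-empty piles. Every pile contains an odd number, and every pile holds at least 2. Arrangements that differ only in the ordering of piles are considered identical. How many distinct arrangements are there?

Enumerating:
3+15
5+13
7+11
9+9
3+3+3+9
3+3+5+7
3+5+5+5
3+3+3+3+3+3
Counting gives 8.

8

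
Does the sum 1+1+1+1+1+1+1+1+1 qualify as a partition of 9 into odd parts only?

The parts sum to 9, and the condition 'every summand is odd' holds.

Yes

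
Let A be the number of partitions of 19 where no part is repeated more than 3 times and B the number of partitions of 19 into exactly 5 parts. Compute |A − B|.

Partitions of 19 where no part is repeated more than 3 times: 258.
Partitions of 19 into exactly 5 parts: 70.
|258 − 70| = 188.

188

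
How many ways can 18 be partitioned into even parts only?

30

There are too many to list fully; the first 12 (by largest part) are:
18
16+2
14+4
14+2+2
12+6
12+4+2
12+2+2+2
10+8
10+6+2
10+4+4
10+4+2+2
10+2+2+2+2
…and 18 more, for 30 total.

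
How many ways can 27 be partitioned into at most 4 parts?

Enumerating by decreasing first part gives 225 partitions in all.

225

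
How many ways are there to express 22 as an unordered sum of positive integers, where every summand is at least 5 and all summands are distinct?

11

They are:
22
17 + 5
16 + 6
15 + 7
14 + 8
13 + 9
12 + 10
11 + 6 + 5
10 + 7 + 5
9 + 8 + 5
9 + 7 + 6
That's 11 in total.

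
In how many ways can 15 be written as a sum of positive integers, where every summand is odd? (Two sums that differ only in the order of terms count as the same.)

27

A partial list (first 12 by largest part):
15
1+1+13
1+3+11
1+1+1+1+11
1+5+9
3+3+9
1+1+1+3+9
1+1+1+1+1+1+9
1+7+7
3+5+7
1+1+1+5+7
1+1+3+3+7
…and 15 more, for 27 total.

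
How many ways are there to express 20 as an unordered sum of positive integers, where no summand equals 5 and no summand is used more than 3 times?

216

Direct enumeration gives 216 partitions.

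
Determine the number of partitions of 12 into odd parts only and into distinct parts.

3

Listing the qualifying partitions of 12:
11,1
9,3
7,5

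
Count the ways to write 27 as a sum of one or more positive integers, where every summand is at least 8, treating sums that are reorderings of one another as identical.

Enumerating:
27
19 + 8
18 + 9
17 + 10
16 + 11
15 + 12
14 + 13
11 + 8 + 8
10 + 9 + 8
9 + 9 + 9

10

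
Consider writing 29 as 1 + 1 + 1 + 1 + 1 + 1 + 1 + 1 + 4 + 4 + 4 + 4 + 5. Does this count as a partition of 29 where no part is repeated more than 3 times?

The parts sum to 29, and the condition 'no summand is used more than 3 times' is violated.

No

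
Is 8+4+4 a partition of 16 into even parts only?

The parts sum to 16, and the condition 'every summand is even' holds.

Yes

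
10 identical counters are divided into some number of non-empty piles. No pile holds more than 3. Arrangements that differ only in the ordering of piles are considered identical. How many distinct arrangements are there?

14

They are:
3+3+3+1
3+3+2+2
3+3+2+1+1
3+3+1+1+1+1
3+2+2+2+1
3+2+2+1+1+1
3+2+1+1+1+1+1
3+1+1+1+1+1+1+1
2+2+2+2+2
2+2+2+2+1+1
2+2+2+1+1+1+1
2+2+1+1+1+1+1+1
2+1+1+1+1+1+1+1+1
1+1+1+1+1+1+1+1+1+1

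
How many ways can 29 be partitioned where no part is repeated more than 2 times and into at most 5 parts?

533

Direct enumeration gives 533 partitions.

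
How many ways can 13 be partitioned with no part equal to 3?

59

A partial list (first 12 by largest part):
13
12 + 1
11 + 2
11 + 1 + 1
10 + 2 + 1
10 + 1 + 1 + 1
9 + 4
9 + 2 + 2
9 + 2 + 1 + 1
9 + 1 + 1 + 1 + 1
8 + 5
8 + 4 + 1
…and 47 more, for 59 total.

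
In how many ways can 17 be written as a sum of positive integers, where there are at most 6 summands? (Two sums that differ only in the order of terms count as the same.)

163

Direct enumeration gives 163 partitions.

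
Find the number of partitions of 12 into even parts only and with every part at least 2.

Enumerating:
12
10, 2
8, 4
8, 2, 2
6, 6
6, 4, 2
6, 2, 2, 2
4, 4, 4
4, 4, 2, 2
4, 2, 2, 2, 2
2, 2, 2, 2, 2, 2

11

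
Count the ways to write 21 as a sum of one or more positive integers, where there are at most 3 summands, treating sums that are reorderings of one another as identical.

There are too many to list fully; the first 12 (by largest part) are:
21
20,1
19,2
19,1,1
18,3
18,2,1
17,4
17,3,1
17,2,2
16,5
16,4,1
16,3,2
…and 36 more, for 48 total.

48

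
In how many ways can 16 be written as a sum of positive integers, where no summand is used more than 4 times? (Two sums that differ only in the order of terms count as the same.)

A full systematic count gives 164.

164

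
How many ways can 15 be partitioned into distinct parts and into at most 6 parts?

A partial list (first 12 by largest part):
15
14 + 1
13 + 2
12 + 3
12 + 2 + 1
11 + 4
11 + 3 + 1
10 + 5
10 + 4 + 1
10 + 3 + 2
9 + 6
9 + 5 + 1
…and 15 more, for 27 total.

27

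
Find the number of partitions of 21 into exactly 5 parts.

101

There are 101 such partitions.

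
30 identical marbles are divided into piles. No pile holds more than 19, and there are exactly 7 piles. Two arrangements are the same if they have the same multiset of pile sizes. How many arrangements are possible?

Direct enumeration gives 606 partitions.

606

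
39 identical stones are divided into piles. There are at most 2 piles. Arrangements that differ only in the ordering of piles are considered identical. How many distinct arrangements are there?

They are:
39
38 + 1
37 + 2
36 + 3
35 + 4
34 + 5
33 + 6
32 + 7
31 + 8
30 + 9
29 + 10
28 + 11
27 + 12
26 + 13
25 + 14
24 + 15
23 + 16
22 + 17
21 + 18
20 + 19

20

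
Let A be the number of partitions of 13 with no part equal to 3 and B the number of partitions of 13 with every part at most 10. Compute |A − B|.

38

Partitions of 13 with no part equal to 3: 59.
Partitions of 13 with every part at most 10: 97.
|59 − 97| = 38.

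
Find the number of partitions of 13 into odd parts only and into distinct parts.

3

Enumerating:
13
9 + 3 + 1
7 + 5 + 1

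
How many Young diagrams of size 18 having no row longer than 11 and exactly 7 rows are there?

48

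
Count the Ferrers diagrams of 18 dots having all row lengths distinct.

46

There are too many to list fully; the first 12 (by largest part) are:
18
17,1
16,2
15,3
15,2,1
14,4
14,3,1
13,5
13,4,1
13,3,2
12,6
12,5,1
…and 34 more, for 46 total.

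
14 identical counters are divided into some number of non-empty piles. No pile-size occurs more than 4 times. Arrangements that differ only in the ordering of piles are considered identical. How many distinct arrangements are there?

A full systematic count gives 100.

100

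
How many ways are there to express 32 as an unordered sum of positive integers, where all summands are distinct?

390

Counting exhaustively, 390 partitions satisfy the conditions.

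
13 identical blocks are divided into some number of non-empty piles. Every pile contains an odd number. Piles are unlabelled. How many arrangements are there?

18

Listing the qualifying partitions of 13:
13
11 + 1 + 1
9 + 3 + 1
9 + 1 + 1 + 1 + 1
7 + 5 + 1
7 + 3 + 3
7 + 3 + 1 + 1 + 1
7 + 1 + 1 + 1 + 1 + 1 + 1
5 + 5 + 3
5 + 5 + 1 + 1 + 1
5 + 3 + 3 + 1 + 1
5 + 3 + 1 + 1 + 1 + 1 + 1
5 + 1 + 1 + 1 + 1 + 1 + 1 + 1 + 1
3 + 3 + 3 + 3 + 1
3 + 3 + 3 + 1 + 1 + 1 + 1
3 + 3 + 1 + 1 + 1 + 1 + 1 + 1 + 1
3 + 1 + 1 + 1 + 1 + 1 + 1 + 1 + 1 + 1 + 1
1 + 1 + 1 + 1 + 1 + 1 + 1 + 1 + 1 + 1 + 1 + 1 + 1
That's 18 in total.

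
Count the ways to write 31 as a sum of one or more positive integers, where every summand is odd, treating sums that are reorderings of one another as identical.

340

A full systematic count gives 340.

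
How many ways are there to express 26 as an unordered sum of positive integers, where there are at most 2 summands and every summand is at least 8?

Enumerating:
26
18 + 8
17 + 9
16 + 10
15 + 11
14 + 12
13 + 13

7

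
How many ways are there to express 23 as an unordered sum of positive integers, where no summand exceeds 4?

Direct enumeration gives 150 partitions.

150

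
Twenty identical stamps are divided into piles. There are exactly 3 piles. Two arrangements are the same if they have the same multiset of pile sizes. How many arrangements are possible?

There are too many to list fully; the first 12 (by largest part) are:
18,1,1
17,2,1
16,3,1
16,2,2
15,4,1
15,3,2
14,5,1
14,4,2
14,3,3
13,6,1
13,5,2
13,4,3
…and 21 more, for 33 total.

33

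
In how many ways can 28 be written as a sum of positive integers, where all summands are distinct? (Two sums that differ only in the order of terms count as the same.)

There are 222 such partitions.

222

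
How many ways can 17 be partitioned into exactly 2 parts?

8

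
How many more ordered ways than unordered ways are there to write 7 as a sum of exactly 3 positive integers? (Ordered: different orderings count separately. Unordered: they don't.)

11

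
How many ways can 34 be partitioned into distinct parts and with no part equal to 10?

Direct enumeration gives 410 partitions.

410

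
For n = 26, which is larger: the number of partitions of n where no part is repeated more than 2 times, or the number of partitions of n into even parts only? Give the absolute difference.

Partitions of 26 where no part is repeated more than 2 times: 617.
Partitions of 26 into even parts only: 101.
|617 − 101| = 516.

516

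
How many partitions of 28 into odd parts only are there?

222

Direct enumeration gives 222 partitions.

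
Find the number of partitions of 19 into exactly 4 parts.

A partial list (first 12 by largest part):
1 + 1 + 1 + 16
1 + 1 + 2 + 15
1 + 1 + 3 + 14
1 + 2 + 2 + 14
1 + 1 + 4 + 13
1 + 2 + 3 + 13
2 + 2 + 2 + 13
1 + 1 + 5 + 12
1 + 2 + 4 + 12
1 + 3 + 3 + 12
2 + 2 + 3 + 12
1 + 1 + 6 + 11
…and 42 more, for 54 total.

54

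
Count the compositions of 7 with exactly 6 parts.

Place 5 bars in the 6 internal gaps of a row of 7 dots: C(6,5) = 6.

6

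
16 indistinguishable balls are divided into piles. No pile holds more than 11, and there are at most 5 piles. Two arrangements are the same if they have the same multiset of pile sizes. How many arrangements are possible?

There are 89 such partitions.

89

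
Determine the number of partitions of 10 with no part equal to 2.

The partitions of 10 that satisfy the conditions:
10
1, 9
1, 1, 8
3, 7
1, 1, 1, 7
4, 6
1, 3, 6
1, 1, 1, 1, 6
5, 5
1, 4, 5
1, 1, 3, 5
1, 1, 1, 1, 1, 5
1, 1, 4, 4
3, 3, 4
1, 1, 1, 3, 4
1, 1, 1, 1, 1, 1, 4
1, 3, 3, 3
1, 1, 1, 1, 3, 3
1, 1, 1, 1, 1, 1, 1, 3
1, 1, 1, 1, 1, 1, 1, 1, 1, 1
Counting gives 20.

20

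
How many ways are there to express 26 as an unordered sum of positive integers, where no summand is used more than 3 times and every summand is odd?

A partial list (first 12 by largest part):
25 + 1
23 + 3
23 + 1 + 1 + 1
21 + 5
21 + 3 + 1 + 1
19 + 7
19 + 5 + 1 + 1
19 + 3 + 3 + 1
17 + 9
17 + 7 + 1 + 1
17 + 5 + 3 + 1
17 + 3 + 3 + 3
…and 49 more, for 61 total.

61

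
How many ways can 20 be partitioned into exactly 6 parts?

Enumerating by decreasing first part gives 90 partitions in all.

90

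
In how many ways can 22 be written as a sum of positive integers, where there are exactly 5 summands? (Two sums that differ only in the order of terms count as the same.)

119

Systematic enumeration (by largest part, then next-largest, …) yields 119.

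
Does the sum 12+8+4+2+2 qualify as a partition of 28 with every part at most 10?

The parts sum to 28, and the condition 'no summand exceeds 10' is violated.

No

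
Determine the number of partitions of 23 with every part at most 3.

56

A partial list (first 12 by largest part):
3, 3, 3, 3, 3, 3, 3, 2
3, 3, 3, 3, 3, 3, 3, 1, 1
3, 3, 3, 3, 3, 3, 2, 2, 1
3, 3, 3, 3, 3, 3, 2, 1, 1, 1
3, 3, 3, 3, 3, 3, 1, 1, 1, 1, 1
3, 3, 3, 3, 3, 2, 2, 2, 2
3, 3, 3, 3, 3, 2, 2, 2, 1, 1
3, 3, 3, 3, 3, 2, 2, 1, 1, 1, 1
3, 3, 3, 3, 3, 2, 1, 1, 1, 1, 1, 1
3, 3, 3, 3, 3, 1, 1, 1, 1, 1, 1, 1, 1
3, 3, 3, 3, 2, 2, 2, 2, 2, 1
3, 3, 3, 3, 2, 2, 2, 2, 1, 1, 1
…and 44 more, for 56 total.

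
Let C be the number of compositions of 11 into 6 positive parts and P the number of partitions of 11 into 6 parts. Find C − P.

245

Compositions: C(10,5) = 252.
Partitions of 11 into exactly 6 parts: 7.
Difference: 252 − 7 = 245.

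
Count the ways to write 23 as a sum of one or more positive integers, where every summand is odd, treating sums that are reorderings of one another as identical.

104

Counting exhaustively, 104 partitions satisfy the conditions.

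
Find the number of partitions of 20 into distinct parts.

64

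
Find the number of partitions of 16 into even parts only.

22

Listing the qualifying partitions of 16:
16
14,2
12,4
12,2,2
10,6
10,4,2
10,2,2,2
8,8
8,6,2
8,4,4
8,4,2,2
8,2,2,2,2
6,6,4
6,6,2,2
6,4,4,2
6,4,2,2,2
6,2,2,2,2,2
4,4,4,4
4,4,4,2,2
4,4,2,2,2,2
4,2,2,2,2,2,2
2,2,2,2,2,2,2,2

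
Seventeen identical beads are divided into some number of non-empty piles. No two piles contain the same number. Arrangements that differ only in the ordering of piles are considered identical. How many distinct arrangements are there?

A partial list (first 12 by largest part):
17
16, 1
15, 2
14, 3
14, 2, 1
13, 4
13, 3, 1
12, 5
12, 4, 1
12, 3, 2
11, 6
11, 5, 1
…and 26 more, for 38 total.

38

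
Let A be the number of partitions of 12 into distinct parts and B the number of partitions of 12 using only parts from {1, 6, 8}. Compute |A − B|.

11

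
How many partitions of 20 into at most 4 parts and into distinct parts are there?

57

A partial list (first 12 by largest part):
20
19, 1
18, 2
17, 3
17, 2, 1
16, 4
16, 3, 1
15, 5
15, 4, 1
15, 3, 2
14, 6
14, 5, 1
…and 45 more, for 57 total.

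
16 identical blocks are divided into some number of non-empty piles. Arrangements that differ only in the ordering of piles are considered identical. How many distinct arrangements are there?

231

Direct enumeration gives 231 partitions.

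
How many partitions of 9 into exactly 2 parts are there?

4

Enumerating:
8,1
7,2
6,3
5,4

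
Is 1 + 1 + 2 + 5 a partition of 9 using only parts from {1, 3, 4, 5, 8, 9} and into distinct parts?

No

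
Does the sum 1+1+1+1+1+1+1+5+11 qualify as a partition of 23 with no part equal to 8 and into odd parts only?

Yes

The parts sum to 23, and the condition 'no summand equals 8' holds; the condition 'every summand is odd' holds.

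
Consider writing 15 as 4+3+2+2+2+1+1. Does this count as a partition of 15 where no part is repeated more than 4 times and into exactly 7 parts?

The parts sum to 15, and the condition 'no summand is used more than 4 times' holds; the condition 'there are exactly 7 summands' holds.

Yes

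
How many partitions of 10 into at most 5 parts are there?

There are too many to list fully; the first 12 (by largest part) are:
10
9 + 1
8 + 2
8 + 1 + 1
7 + 3
7 + 2 + 1
7 + 1 + 1 + 1
6 + 4
6 + 3 + 1
6 + 2 + 2
6 + 2 + 1 + 1
6 + 1 + 1 + 1 + 1
…and 18 more, for 30 total.

30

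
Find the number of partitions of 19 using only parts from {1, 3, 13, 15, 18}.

13

Enumerating:
18 + 1
15 + 3 + 1
15 + 1 + 1 + 1 + 1
13 + 3 + 3
13 + 3 + 1 + 1 + 1
13 + 1 + 1 + 1 + 1 + 1 + 1
3 + 3 + 3 + 3 + 3 + 3 + 1
3 + 3 + 3 + 3 + 3 + 1 + 1 + 1 + 1
3 + 3 + 3 + 3 + 1 + 1 + 1 + 1 + 1 + 1 + 1
3 + 3 + 3 + 1 + 1 + 1 + 1 + 1 + 1 + 1 + 1 + 1 + 1
3 + 3 + 1 + 1 + 1 + 1 + 1 + 1 + 1 + 1 + 1 + 1 + 1 + 1 + 1
3 + 1 + 1 + 1 + 1 + 1 + 1 + 1 + 1 + 1 + 1 + 1 + 1 + 1 + 1 + 1 + 1
1 + 1 + 1 + 1 + 1 + 1 + 1 + 1 + 1 + 1 + 1 + 1 + 1 + 1 + 1 + 1 + 1 + 1 + 1
That's 13 in total.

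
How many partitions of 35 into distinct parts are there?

585

There are 585 such partitions.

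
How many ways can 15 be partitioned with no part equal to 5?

There are 134 such partitions.

134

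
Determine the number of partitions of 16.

Enumerating by decreasing first part gives 231 partitions in all.

231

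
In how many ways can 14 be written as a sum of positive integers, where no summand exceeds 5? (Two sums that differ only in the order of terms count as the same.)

A partial list (first 12 by largest part):
5 + 5 + 4
5 + 5 + 3 + 1
5 + 5 + 2 + 2
5 + 5 + 2 + 1 + 1
5 + 5 + 1 + 1 + 1 + 1
5 + 4 + 4 + 1
5 + 4 + 3 + 2
5 + 4 + 3 + 1 + 1
5 + 4 + 2 + 2 + 1
5 + 4 + 2 + 1 + 1 + 1
5 + 4 + 1 + 1 + 1 + 1 + 1
5 + 3 + 3 + 3
…and 58 more, for 70 total.

70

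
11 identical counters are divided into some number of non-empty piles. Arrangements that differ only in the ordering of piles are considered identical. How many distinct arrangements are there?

56

A partial list (first 12 by largest part):
11
10+1
9+2
9+1+1
8+3
8+2+1
8+1+1+1
7+4
7+3+1
7+2+2
7+2+1+1
7+1+1+1+1
…and 44 more, for 56 total.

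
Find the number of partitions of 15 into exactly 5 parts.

30

A partial list (first 12 by largest part):
11,1,1,1,1
10,2,1,1,1
9,3,1,1,1
9,2,2,1,1
8,4,1,1,1
8,3,2,1,1
8,2,2,2,1
7,5,1,1,1
7,4,2,1,1
7,3,3,1,1
7,3,2,2,1
7,2,2,2,2
…and 18 more, for 30 total.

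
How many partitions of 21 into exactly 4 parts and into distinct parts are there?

27

A partial list (first 12 by largest part):
15 + 3 + 2 + 1
14 + 4 + 2 + 1
13 + 5 + 2 + 1
13 + 4 + 3 + 1
12 + 6 + 2 + 1
12 + 5 + 3 + 1
12 + 4 + 3 + 2
11 + 7 + 2 + 1
11 + 6 + 3 + 1
11 + 5 + 4 + 1
11 + 5 + 3 + 2
10 + 8 + 2 + 1
…and 15 more, for 27 total.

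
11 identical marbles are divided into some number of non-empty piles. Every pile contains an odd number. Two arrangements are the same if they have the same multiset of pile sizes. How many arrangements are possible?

12

The partitions of 11 that satisfy the conditions:
11
9, 1, 1
7, 3, 1
7, 1, 1, 1, 1
5, 5, 1
5, 3, 3
5, 3, 1, 1, 1
5, 1, 1, 1, 1, 1, 1
3, 3, 3, 1, 1
3, 3, 1, 1, 1, 1, 1
3, 1, 1, 1, 1, 1, 1, 1, 1
1, 1, 1, 1, 1, 1, 1, 1, 1, 1, 1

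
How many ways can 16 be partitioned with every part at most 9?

Systematic enumeration (by largest part, then next-largest, …) yields 201.

201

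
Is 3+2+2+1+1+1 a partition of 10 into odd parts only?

The parts sum to 10, and the condition 'every summand is odd' is violated.

No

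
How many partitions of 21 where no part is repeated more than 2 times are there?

243

Systematic enumeration (by largest part, then next-largest, …) yields 243.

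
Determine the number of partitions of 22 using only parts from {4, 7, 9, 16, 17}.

2

Enumerating:
9, 9, 4
7, 7, 4, 4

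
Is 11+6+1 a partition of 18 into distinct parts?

The parts sum to 18, and the condition 'all summands are distinct' holds.

Yes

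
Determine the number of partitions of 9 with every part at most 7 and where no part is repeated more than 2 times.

The partitions of 9 that satisfy the conditions:
7, 2
7, 1, 1
6, 3
6, 2, 1
5, 4
5, 3, 1
5, 2, 2
5, 2, 1, 1
4, 4, 1
4, 3, 2
4, 3, 1, 1
4, 2, 2, 1
3, 3, 2, 1
3, 2, 2, 1, 1

14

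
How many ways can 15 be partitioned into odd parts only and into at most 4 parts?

8

Enumerating:
15
13, 1, 1
11, 3, 1
9, 5, 1
9, 3, 3
7, 7, 1
7, 5, 3
5, 5, 5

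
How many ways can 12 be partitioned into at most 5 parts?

47

A partial list (first 12 by largest part):
12
1,11
2,10
1,1,10
3,9
1,2,9
1,1,1,9
4,8
1,3,8
2,2,8
1,1,2,8
1,1,1,1,8
…and 35 more, for 47 total.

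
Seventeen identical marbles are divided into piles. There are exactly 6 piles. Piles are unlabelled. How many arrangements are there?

44

A partial list (first 12 by largest part):
1, 1, 1, 1, 1, 12
1, 1, 1, 1, 2, 11
1, 1, 1, 1, 3, 10
1, 1, 1, 2, 2, 10
1, 1, 1, 1, 4, 9
1, 1, 1, 2, 3, 9
1, 1, 2, 2, 2, 9
1, 1, 1, 1, 5, 8
1, 1, 1, 2, 4, 8
1, 1, 1, 3, 3, 8
1, 1, 2, 2, 3, 8
1, 2, 2, 2, 2, 8
…and 32 more, for 44 total.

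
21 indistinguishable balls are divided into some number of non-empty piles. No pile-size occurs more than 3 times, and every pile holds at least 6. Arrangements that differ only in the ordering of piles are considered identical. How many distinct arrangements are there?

9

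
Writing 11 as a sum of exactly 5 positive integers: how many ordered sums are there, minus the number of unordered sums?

200

Ordered (compositions into 5 parts): C(10,4) = 210.
Partitions of 11 into exactly 5 parts: 10.
Difference: 210 − 10 = 200.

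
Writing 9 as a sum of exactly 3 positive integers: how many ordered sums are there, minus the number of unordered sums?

21

Compositions: C(8,2) = 28.
Partitions of 9 into exactly 3 parts: 7.
Difference: 28 − 7 = 21.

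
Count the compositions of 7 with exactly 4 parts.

Equivalently, choose which 3 of the 6 gaps become plus signs: C(6,3) = 20.

20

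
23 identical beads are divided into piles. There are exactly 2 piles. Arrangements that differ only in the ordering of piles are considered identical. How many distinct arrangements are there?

11

The partitions of 23 that satisfy the conditions:
22, 1
21, 2
20, 3
19, 4
18, 5
17, 6
16, 7
15, 8
14, 9
13, 10
12, 11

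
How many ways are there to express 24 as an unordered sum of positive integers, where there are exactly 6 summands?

199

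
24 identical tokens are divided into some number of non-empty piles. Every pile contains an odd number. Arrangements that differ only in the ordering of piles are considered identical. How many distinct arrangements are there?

Counting exhaustively, 122 partitions satisfy the conditions.

122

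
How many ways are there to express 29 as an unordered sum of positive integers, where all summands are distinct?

A full systematic count gives 256.

256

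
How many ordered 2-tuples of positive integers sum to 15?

Equivalently, choose which 1 of the 14 gaps become plus signs: C(14,1) = 14.

14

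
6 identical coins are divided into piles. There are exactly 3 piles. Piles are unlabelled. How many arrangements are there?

They are:
4,1,1
3,2,1
2,2,2

3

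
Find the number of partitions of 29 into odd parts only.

256

Direct enumeration gives 256 partitions.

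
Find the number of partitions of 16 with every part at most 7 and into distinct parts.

8

Enumerating:
7, 6, 3
7, 6, 2, 1
7, 5, 4
7, 5, 3, 1
7, 4, 3, 2
6, 5, 4, 1
6, 5, 3, 2
6, 4, 3, 2, 1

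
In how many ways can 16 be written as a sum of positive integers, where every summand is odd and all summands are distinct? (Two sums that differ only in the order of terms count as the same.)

5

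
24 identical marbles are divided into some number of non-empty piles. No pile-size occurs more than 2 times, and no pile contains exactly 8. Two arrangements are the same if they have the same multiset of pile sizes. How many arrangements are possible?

343

A full systematic count gives 343.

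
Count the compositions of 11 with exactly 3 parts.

45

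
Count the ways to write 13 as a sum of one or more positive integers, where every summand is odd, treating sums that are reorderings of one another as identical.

They are:
13
1, 1, 11
1, 3, 9
1, 1, 1, 1, 9
1, 5, 7
3, 3, 7
1, 1, 1, 3, 7
1, 1, 1, 1, 1, 1, 7
3, 5, 5
1, 1, 1, 5, 5
1, 1, 3, 3, 5
1, 1, 1, 1, 1, 3, 5
1, 1, 1, 1, 1, 1, 1, 1, 5
1, 3, 3, 3, 3
1, 1, 1, 1, 3, 3, 3
1, 1, 1, 1, 1, 1, 1, 3, 3
1, 1, 1, 1, 1, 1, 1, 1, 1, 1, 3
1, 1, 1, 1, 1, 1, 1, 1, 1, 1, 1, 1, 1

18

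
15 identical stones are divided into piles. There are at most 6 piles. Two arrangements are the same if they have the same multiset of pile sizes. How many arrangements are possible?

110

A full systematic count gives 110.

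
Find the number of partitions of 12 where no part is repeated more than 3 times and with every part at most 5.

24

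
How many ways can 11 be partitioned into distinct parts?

They are:
11
10+1
9+2
8+3
8+2+1
7+4
7+3+1
6+5
6+4+1
6+3+2
5+4+2
5+3+2+1

12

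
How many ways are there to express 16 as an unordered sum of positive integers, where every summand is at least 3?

21

Listing the qualifying partitions of 16:
16
13, 3
12, 4
11, 5
10, 6
10, 3, 3
9, 7
9, 4, 3
8, 8
8, 5, 3
8, 4, 4
7, 6, 3
7, 5, 4
7, 3, 3, 3
6, 6, 4
6, 5, 5
6, 4, 3, 3
5, 5, 3, 3
5, 4, 4, 3
4, 4, 4, 4
4, 3, 3, 3, 3
Counting gives 21.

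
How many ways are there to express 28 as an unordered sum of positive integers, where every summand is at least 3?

Direct enumeration gives 230 partitions.

230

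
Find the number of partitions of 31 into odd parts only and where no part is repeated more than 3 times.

Direct enumeration gives 112 partitions.

112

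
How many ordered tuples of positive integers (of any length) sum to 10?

There are 9 gaps and each independently is a cut or not, giving 2^9 = 512.

512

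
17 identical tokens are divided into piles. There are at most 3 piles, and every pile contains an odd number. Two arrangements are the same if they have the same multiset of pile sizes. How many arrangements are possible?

9

Enumerating:
17
1 + 1 + 15
1 + 3 + 13
1 + 5 + 11
3 + 3 + 11
1 + 7 + 9
3 + 5 + 9
3 + 7 + 7
5 + 5 + 7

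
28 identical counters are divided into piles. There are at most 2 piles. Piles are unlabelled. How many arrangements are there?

The partitions of 28 that satisfy the conditions:
28
27, 1
26, 2
25, 3
24, 4
23, 5
22, 6
21, 7
20, 8
19, 9
18, 10
17, 11
16, 12
15, 13
14, 14
Counting gives 15.

15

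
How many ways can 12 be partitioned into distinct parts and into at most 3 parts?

They are:
12
11,1
10,2
9,3
9,2,1
8,4
8,3,1
7,5
7,4,1
7,3,2
6,5,1
6,4,2
5,4,3

13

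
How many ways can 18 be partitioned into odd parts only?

A partial list (first 12 by largest part):
17+1
15+3
15+1+1+1
13+5
13+3+1+1
13+1+1+1+1+1
11+7
11+5+1+1
11+3+3+1
11+3+1+1+1+1
11+1+1+1+1+1+1+1
9+9
…and 34 more, for 46 total.

46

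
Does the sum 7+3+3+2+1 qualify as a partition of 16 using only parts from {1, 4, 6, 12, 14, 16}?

No

The parts sum to 16, and the condition 'each summand belongs to {1, 4, 6, 12, 14, 16}' is violated.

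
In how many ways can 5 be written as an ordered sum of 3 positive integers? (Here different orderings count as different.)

6

Equivalently, choose which 2 of the 4 gaps become plus signs: C(4,2) = 6.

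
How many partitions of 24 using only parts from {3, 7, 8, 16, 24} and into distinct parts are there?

2

The partitions of 24 that satisfy the conditions:
24
8, 16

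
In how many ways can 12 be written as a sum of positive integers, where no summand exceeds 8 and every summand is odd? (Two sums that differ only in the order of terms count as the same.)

12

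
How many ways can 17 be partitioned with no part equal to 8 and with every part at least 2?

58

There are too many to list fully; the first 12 (by largest part) are:
17
15, 2
14, 3
13, 4
13, 2, 2
12, 5
12, 3, 2
11, 6
11, 4, 2
11, 3, 3
11, 2, 2, 2
10, 7
…and 46 more, for 58 total.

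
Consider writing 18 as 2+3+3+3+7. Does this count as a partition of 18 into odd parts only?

The parts sum to 18, and the condition 'every summand is odd' is violated.

No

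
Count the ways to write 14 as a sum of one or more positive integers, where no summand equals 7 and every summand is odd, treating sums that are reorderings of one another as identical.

17

Enumerating:
1,13
3,11
1,1,1,11
5,9
1,1,3,9
1,1,1,1,1,9
1,3,5,5
1,1,1,1,5,5
3,3,3,5
1,1,1,3,3,5
1,1,1,1,1,1,3,5
1,1,1,1,1,1,1,1,1,5
1,1,3,3,3,3
1,1,1,1,1,3,3,3
1,1,1,1,1,1,1,1,3,3
1,1,1,1,1,1,1,1,1,1,1,3
1,1,1,1,1,1,1,1,1,1,1,1,1,1
Counting gives 17.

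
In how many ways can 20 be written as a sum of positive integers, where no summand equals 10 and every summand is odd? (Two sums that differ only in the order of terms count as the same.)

64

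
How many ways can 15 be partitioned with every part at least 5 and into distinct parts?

Listing the qualifying partitions of 15:
15
10,5
9,6
8,7

4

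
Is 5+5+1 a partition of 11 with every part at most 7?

The parts sum to 11, and the condition 'no summand exceeds 7' holds.

Yes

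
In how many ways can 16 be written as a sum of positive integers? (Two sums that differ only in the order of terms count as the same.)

231

Direct enumeration gives 231 partitions.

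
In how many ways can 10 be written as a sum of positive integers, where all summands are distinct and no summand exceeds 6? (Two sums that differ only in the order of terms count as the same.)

5

Listing the qualifying partitions of 10:
6, 4
6, 3, 1
5, 4, 1
5, 3, 2
4, 3, 2, 1
That's 5 in total.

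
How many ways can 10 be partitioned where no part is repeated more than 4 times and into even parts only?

6

They are:
10
2, 8
4, 6
2, 2, 6
2, 4, 4
2, 2, 2, 4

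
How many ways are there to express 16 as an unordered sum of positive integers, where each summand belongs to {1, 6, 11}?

4

Listing the qualifying partitions of 16:
11, 1, 1, 1, 1, 1
6, 6, 1, 1, 1, 1
6, 1, 1, 1, 1, 1, 1, 1, 1, 1, 1
1, 1, 1, 1, 1, 1, 1, 1, 1, 1, 1, 1, 1, 1, 1, 1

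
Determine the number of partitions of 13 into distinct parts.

18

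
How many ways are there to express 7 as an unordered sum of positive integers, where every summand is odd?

The partitions of 7 that satisfy the conditions:
7
1, 1, 5
1, 3, 3
1, 1, 1, 1, 3
1, 1, 1, 1, 1, 1, 1
Counting gives 5.

5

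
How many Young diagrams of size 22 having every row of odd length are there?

Systematic enumeration (by largest part, then next-largest, …) yields 89.

89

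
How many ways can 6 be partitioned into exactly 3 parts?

3

They are:
1+1+4
1+2+3
2+2+2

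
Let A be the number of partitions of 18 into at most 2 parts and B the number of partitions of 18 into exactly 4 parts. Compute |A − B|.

Partitions of 18 into at most 2 parts: 10.
Partitions of 18 into exactly 4 parts: 47.
|10 − 47| = 37.

37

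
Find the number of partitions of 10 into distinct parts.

Enumerating:
10
9, 1
8, 2
7, 3
7, 2, 1
6, 4
6, 3, 1
5, 4, 1
5, 3, 2
4, 3, 2, 1
That's 10 in total.

10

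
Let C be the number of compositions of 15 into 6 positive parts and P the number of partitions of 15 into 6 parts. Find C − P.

Compositions: C(14,5) = 2002.
Unordered (partitions into 6 parts): 26.
Difference: 2002 − 26 = 1976.

1976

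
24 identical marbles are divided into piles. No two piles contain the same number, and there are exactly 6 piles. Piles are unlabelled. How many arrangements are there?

3

They are:
9,5,4,3,2,1
8,6,4,3,2,1
7,6,5,3,2,1
Counting gives 3.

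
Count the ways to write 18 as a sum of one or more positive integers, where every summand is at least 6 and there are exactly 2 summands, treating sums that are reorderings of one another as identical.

4

Listing the qualifying partitions of 18:
6, 12
7, 11
8, 10
9, 9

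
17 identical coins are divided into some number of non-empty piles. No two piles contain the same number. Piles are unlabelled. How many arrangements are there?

A partial list (first 12 by largest part):
17
16+1
15+2
14+3
14+2+1
13+4
13+3+1
12+5
12+4+1
12+3+2
11+6
11+5+1
…and 26 more, for 38 total.

38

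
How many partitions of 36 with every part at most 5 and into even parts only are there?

Listing the qualifying partitions of 36:
4, 4, 4, 4, 4, 4, 4, 4, 4
4, 4, 4, 4, 4, 4, 4, 4, 2, 2
4, 4, 4, 4, 4, 4, 4, 2, 2, 2, 2
4, 4, 4, 4, 4, 4, 2, 2, 2, 2, 2, 2
4, 4, 4, 4, 4, 2, 2, 2, 2, 2, 2, 2, 2
4, 4, 4, 4, 2, 2, 2, 2, 2, 2, 2, 2, 2, 2
4, 4, 4, 2, 2, 2, 2, 2, 2, 2, 2, 2, 2, 2, 2
4, 4, 2, 2, 2, 2, 2, 2, 2, 2, 2, 2, 2, 2, 2, 2
4, 2, 2, 2, 2, 2, 2, 2, 2, 2, 2, 2, 2, 2, 2, 2, 2
2, 2, 2, 2, 2, 2, 2, 2, 2, 2, 2, 2, 2, 2, 2, 2, 2, 2
Counting gives 10.

10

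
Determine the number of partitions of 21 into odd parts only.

A full systematic count gives 76.

76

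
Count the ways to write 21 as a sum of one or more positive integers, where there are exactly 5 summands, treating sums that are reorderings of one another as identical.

There are 101 such partitions.

101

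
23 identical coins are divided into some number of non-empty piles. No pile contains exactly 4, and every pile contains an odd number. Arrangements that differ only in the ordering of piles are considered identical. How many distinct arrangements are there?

Counting exhaustively, 104 partitions satisfy the conditions.

104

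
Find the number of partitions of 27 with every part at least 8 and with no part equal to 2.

10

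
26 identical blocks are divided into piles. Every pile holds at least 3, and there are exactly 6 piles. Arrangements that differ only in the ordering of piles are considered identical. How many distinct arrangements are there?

Listing the qualifying partitions of 26:
11, 3, 3, 3, 3, 3
10, 4, 3, 3, 3, 3
9, 5, 3, 3, 3, 3
9, 4, 4, 3, 3, 3
8, 6, 3, 3, 3, 3
8, 5, 4, 3, 3, 3
8, 4, 4, 4, 3, 3
7, 7, 3, 3, 3, 3
7, 6, 4, 3, 3, 3
7, 5, 5, 3, 3, 3
7, 5, 4, 4, 3, 3
7, 4, 4, 4, 4, 3
6, 6, 5, 3, 3, 3
6, 6, 4, 4, 3, 3
6, 5, 5, 4, 3, 3
6, 5, 4, 4, 4, 3
6, 4, 4, 4, 4, 4
5, 5, 5, 5, 3, 3
5, 5, 5, 4, 4, 3
5, 5, 4, 4, 4, 4

20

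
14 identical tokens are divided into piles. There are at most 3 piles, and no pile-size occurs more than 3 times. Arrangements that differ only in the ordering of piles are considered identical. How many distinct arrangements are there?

They are:
14
1+13
2+12
1+1+12
3+11
1+2+11
4+10
1+3+10
2+2+10
5+9
1+4+9
2+3+9
6+8
1+5+8
2+4+8
3+3+8
7+7
1+6+7
2+5+7
3+4+7
2+6+6
3+5+6
4+4+6
4+5+5

24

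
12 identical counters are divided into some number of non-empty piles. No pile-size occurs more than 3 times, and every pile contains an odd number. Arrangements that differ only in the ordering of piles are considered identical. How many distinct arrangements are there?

They are:
11,1
9,3
9,1,1,1
7,5
7,3,1,1
5,5,1,1
5,3,3,1
3,3,3,1,1,1

8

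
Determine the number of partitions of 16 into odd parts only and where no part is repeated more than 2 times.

Enumerating:
15+1
13+3
11+5
11+3+1+1
9+7
9+5+1+1
9+3+3+1
7+7+1+1
7+5+3+1
5+5+3+3

10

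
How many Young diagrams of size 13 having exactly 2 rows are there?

Enumerating:
12, 1
11, 2
10, 3
9, 4
8, 5
7, 6

6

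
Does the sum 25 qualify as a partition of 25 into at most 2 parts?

The parts sum to 25, and the condition 'there are at most 2 summands' holds.

Yes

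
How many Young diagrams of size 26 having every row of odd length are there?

165

Direct enumeration gives 165 partitions.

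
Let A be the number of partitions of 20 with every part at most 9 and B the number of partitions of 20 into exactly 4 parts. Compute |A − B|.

Partitions of 20 with every part at most 9: 488.
Partitions of 20 into exactly 4 parts: 64.
|488 − 64| = 424.

424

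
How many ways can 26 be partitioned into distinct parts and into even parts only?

18

The partitions of 26 that satisfy the conditions:
26
24+2
22+4
20+6
20+4+2
18+8
18+6+2
16+10
16+8+2
16+6+4
14+12
14+10+2
14+8+4
14+6+4+2
12+10+4
12+8+6
12+8+4+2
10+8+6+2
Counting gives 18.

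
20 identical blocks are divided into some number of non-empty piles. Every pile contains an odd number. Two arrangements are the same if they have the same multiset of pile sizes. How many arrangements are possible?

64

A partial list (first 12 by largest part):
19+1
17+3
17+1+1+1
15+5
15+3+1+1
15+1+1+1+1+1
13+7
13+5+1+1
13+3+3+1
13+3+1+1+1+1
13+1+1+1+1+1+1+1
11+9
…and 52 more, for 64 total.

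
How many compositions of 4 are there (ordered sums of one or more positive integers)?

Each of the 3 gaps between 4 units is either a break or not: 2^3 = 8.

8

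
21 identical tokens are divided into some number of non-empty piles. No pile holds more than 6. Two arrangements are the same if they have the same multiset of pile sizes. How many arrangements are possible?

331

Systematic enumeration (by largest part, then next-largest, …) yields 331.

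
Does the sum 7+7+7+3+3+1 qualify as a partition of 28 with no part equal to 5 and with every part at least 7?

No

The parts sum to 28, and the condition 'every summand is at least 7' is violated.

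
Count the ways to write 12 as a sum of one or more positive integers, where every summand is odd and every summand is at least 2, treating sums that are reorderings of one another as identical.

They are:
9, 3
7, 5
3, 3, 3, 3

3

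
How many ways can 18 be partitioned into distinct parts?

46

A partial list (first 12 by largest part):
18
17, 1
16, 2
15, 3
15, 2, 1
14, 4
14, 3, 1
13, 5
13, 4, 1
13, 3, 2
12, 6
12, 5, 1
…and 34 more, for 46 total.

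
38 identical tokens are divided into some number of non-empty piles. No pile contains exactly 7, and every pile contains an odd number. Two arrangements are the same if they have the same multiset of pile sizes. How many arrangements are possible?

Enumerating by decreasing first part gives 524 partitions in all.

524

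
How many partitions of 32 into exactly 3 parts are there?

85

Counting exhaustively, 85 partitions satisfy the conditions.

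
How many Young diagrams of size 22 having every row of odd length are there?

Enumerating by decreasing first part gives 89 partitions in all.

89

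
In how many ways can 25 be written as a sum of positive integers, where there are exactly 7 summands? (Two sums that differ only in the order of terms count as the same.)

There are 248 such partitions.

248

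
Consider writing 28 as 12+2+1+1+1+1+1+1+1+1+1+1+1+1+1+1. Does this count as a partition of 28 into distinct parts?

No

The parts sum to 28, and the condition 'all summands are distinct' is violated.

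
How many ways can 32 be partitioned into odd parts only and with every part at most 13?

Counting exhaustively, 277 partitions satisfy the conditions.

277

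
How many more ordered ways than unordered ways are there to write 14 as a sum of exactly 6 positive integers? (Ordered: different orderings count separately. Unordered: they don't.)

Ordered (compositions into 6 parts): C(13,5) = 1287.
Partitions of 14 into exactly 6 parts: 20.
Difference: 1287 − 20 = 1267.

1267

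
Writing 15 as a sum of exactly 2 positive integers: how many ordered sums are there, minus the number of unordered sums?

Ordered (compositions into 2 parts): C(14,1) = 14.
Unordered (partitions into 2 parts): 7.
Difference: 14 − 7 = 7.

7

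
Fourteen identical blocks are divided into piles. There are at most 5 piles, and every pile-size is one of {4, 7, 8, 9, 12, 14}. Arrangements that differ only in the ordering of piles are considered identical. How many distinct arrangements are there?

The partitions of 14 that satisfy the conditions:
14
7 + 7

2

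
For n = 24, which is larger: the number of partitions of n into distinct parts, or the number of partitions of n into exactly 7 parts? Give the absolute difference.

79

Partitions of 24 into distinct parts: 122.
Partitions of 24 into exactly 7 parts: 201.
|122 − 201| = 79.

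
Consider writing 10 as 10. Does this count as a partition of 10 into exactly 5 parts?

No

The parts sum to 10, and the condition 'there are exactly 5 summands' is violated.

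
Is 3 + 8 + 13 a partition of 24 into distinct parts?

The parts sum to 24, and the condition 'all summands are distinct' holds.

Yes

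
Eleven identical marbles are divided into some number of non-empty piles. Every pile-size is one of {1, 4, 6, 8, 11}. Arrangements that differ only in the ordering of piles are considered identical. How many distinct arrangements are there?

7

Enumerating:
11
8+1+1+1
6+4+1
6+1+1+1+1+1
4+4+1+1+1
4+1+1+1+1+1+1+1
1+1+1+1+1+1+1+1+1+1+1
That's 7 in total.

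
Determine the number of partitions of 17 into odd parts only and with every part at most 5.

The partitions of 17 that satisfy the conditions:
5 + 5 + 5 + 1 + 1
5 + 5 + 3 + 3 + 1
5 + 5 + 3 + 1 + 1 + 1 + 1
5 + 5 + 1 + 1 + 1 + 1 + 1 + 1 + 1
5 + 3 + 3 + 3 + 3
5 + 3 + 3 + 3 + 1 + 1 + 1
5 + 3 + 3 + 1 + 1 + 1 + 1 + 1 + 1
5 + 3 + 1 + 1 + 1 + 1 + 1 + 1 + 1 + 1 + 1
5 + 1 + 1 + 1 + 1 + 1 + 1 + 1 + 1 + 1 + 1 + 1 + 1
3 + 3 + 3 + 3 + 3 + 1 + 1
3 + 3 + 3 + 3 + 1 + 1 + 1 + 1 + 1
3 + 3 + 3 + 1 + 1 + 1 + 1 + 1 + 1 + 1 + 1
3 + 3 + 1 + 1 + 1 + 1 + 1 + 1 + 1 + 1 + 1 + 1 + 1
3 + 1 + 1 + 1 + 1 + 1 + 1 + 1 + 1 + 1 + 1 + 1 + 1 + 1 + 1
1 + 1 + 1 + 1 + 1 + 1 + 1 + 1 + 1 + 1 + 1 + 1 + 1 + 1 + 1 + 1 + 1

15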